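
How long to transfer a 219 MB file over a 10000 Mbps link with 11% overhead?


Effective throughput = 10000 * (1 - 11/100) = 8900 Mbps
File size in Mb = 219 * 8 = 1752 Mb
Time = 1752 / 8900
Time = 0.1969 seconds


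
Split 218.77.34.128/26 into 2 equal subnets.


New prefix = 26 + 1 = 27
Each subnet has 32 addresses
  218.77.34.128/27
  218.77.34.160/27
Subnets: 218.77.34.128/27, 218.77.34.160/27


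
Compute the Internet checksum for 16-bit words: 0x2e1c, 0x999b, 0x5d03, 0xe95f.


Sum all words (with carry folding):
+ 0x2e1c = 0x2e1c
+ 0x999b = 0xc7b7
+ 0x5d03 = 0x24bb
+ 0xe95f = 0x0e1b
One's complement: ~0x0e1b
Checksum = 0xf1e4


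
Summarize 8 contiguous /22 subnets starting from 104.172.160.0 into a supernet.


Original prefix: /22
Number of subnets: 8 = 2^3
New prefix = 22 - 3 = 19
Supernet: 104.172.160.0/19


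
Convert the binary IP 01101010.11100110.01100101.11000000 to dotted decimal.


01101010 = 106
11100110 = 230
01100101 = 101
11000000 = 192
IP: 106.230.101.192


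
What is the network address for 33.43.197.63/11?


IP:   00100001.00101011.11000101.00111111
Mask: 11111111.11100000.00000000.00000000
AND operation:
Net:  00100001.00100000.00000000.00000000
Network: 33.32.0.0/11


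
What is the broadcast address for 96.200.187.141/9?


Network: 96.128.0.0/9
Host bits = 23
Set all host bits to 1:
Broadcast: 96.255.255.255


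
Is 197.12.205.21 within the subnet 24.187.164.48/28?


Subnet network: 24.187.164.48
Test IP AND mask: 197.12.205.16
No, 197.12.205.21 is not in 24.187.164.48/28


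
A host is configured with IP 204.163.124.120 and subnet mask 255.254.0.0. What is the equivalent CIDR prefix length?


Binary: 11111111.11111110.00000000.00000000
Count leading 1s
Prefix: /15


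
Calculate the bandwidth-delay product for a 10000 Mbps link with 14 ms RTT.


BDP = bandwidth * RTT
= 10000 Mbps * 14 ms
= 10000 * 1e6 * 14 / 1000 bits
= 140000000 bits
= 17500000 bytes
= 17089.8438 KB
BDP = 140000000 bits (17500000 bytes)


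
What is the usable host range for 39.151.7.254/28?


Network: 39.151.7.240
Broadcast: 39.151.7.255
First usable = network + 1
Last usable = broadcast - 1
Range: 39.151.7.241 to 39.151.7.254


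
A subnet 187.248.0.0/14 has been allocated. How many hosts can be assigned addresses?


Host bits = 32 - 14 = 18
Total addresses = 2^18 = 262144
Usable = total - 2 (network and broadcast)
Usable hosts: 262142


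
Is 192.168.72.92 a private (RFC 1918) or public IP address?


RFC 1918 private ranges:
  10.0.0.0/8 (10.0.0.0 - 10.255.255.255)
  172.16.0.0/12 (172.16.0.0 - 172.31.255.255)
  192.168.0.0/16 (192.168.0.0 - 192.168.255.255)
Private (in 192.168.0.0/16)


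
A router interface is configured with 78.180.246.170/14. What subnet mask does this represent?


/14 means 14 network bits, 18 host bits
Binary: 11111111111111000000000000000000
Mask: 255.252.0.0


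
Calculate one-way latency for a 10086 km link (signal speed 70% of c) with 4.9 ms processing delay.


Speed = 0.7 * 3e5 km/s = 210000 km/s
Propagation delay = 10086 / 210000 = 0.048 s = 48.0286 ms
Processing delay = 4.9 ms
Total one-way latency = 52.9286 ms


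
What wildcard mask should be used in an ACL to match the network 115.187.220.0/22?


Subnet mask: 255.255.252.0
Wildcard = 255.255.255.255 - subnet mask
255 - 255 = 0
255 - 255 = 0
255 - 252 = 3
255 - 0 = 255
Wildcard: 0.0.3.255


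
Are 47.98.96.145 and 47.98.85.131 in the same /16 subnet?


Mask: 255.255.0.0
47.98.96.145 AND mask = 47.98.0.0
47.98.85.131 AND mask = 47.98.0.0
Yes, same subnet (47.98.0.0)


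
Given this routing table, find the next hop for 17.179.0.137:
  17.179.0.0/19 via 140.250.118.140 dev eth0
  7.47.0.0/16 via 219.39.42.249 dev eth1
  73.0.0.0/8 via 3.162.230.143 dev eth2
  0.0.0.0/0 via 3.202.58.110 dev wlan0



Longest prefix match for 17.179.0.137:
  /19 17.179.0.0: MATCH
  /16 7.47.0.0: no
  /8 73.0.0.0: no
  /0 0.0.0.0: MATCH
Selected: next-hop 140.250.118.140 via eth0 (matched /19)


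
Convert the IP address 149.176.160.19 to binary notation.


149 = 10010101
176 = 10110000
160 = 10100000
19 = 00010011
Binary: 10010101.10110000.10100000.00010011


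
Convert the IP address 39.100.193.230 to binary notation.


39 = 00100111
100 = 01100100
193 = 11000001
230 = 11100110
Binary: 00100111.01100100.11000001.11100110


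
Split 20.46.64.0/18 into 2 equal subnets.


New prefix = 18 + 1 = 19
Each subnet has 8192 addresses
  20.46.64.0/19
  20.46.96.0/19
Subnets: 20.46.64.0/19, 20.46.96.0/19


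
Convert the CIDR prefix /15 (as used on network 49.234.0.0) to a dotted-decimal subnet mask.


/15 means 15 network bits, 17 host bits
Binary: 11111111111111100000000000000000
Mask: 255.254.0.0


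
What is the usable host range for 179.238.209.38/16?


Network: 179.238.0.0
Broadcast: 179.238.255.255
First usable = network + 1
Last usable = broadcast - 1
Range: 179.238.0.1 to 179.238.255.254


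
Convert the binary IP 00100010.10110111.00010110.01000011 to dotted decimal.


00100010 = 34
10110111 = 183
00010110 = 22
01000011 = 67
IP: 34.183.22.67


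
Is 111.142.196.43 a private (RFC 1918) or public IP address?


RFC 1918 private ranges:
  10.0.0.0/8 (10.0.0.0 - 10.255.255.255)
  172.16.0.0/12 (172.16.0.0 - 172.31.255.255)
  192.168.0.0/16 (192.168.0.0 - 192.168.255.255)
Public (not in any RFC 1918 range)


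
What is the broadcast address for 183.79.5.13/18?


Network: 183.79.0.0/18
Host bits = 14
Set all host bits to 1:
Broadcast: 183.79.63.255


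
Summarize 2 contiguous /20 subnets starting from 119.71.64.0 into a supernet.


Original prefix: /20
Number of subnets: 2 = 2^1
New prefix = 20 - 1 = 19
Supernet: 119.71.64.0/19


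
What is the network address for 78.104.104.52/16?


IP:   01001110.01101000.01101000.00110100
Mask: 11111111.11111111.00000000.00000000
AND operation:
Net:  01001110.01101000.00000000.00000000
Network: 78.104.0.0/16


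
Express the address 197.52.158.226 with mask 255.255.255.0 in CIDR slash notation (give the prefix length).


Binary: 11111111.11111111.11111111.00000000
Count leading 1s
Prefix: /24


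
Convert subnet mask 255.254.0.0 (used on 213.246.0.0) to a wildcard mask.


Subnet mask: 255.254.0.0
Wildcard = 255.255.255.255 - subnet mask
255 - 255 = 0
255 - 254 = 1
255 - 0 = 255
255 - 0 = 255
Wildcard: 0.1.255.255


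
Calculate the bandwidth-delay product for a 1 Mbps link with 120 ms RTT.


BDP = bandwidth * RTT
= 1 Mbps * 120 ms
= 1 * 1e6 * 120 / 1000 bits
= 120000 bits
= 15000 bytes
= 14.6484 KB
BDP = 120000 bits (15000 bytes)


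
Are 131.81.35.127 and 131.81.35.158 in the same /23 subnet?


Mask: 255.255.254.0
131.81.35.127 AND mask = 131.81.34.0
131.81.35.158 AND mask = 131.81.34.0
Yes, same subnet (131.81.34.0)


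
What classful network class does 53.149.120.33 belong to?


First octet: 53
Binary: 00110101
0xxxxxxx -> Class A (1-126)
Class A, default mask 255.0.0.0 (/8)


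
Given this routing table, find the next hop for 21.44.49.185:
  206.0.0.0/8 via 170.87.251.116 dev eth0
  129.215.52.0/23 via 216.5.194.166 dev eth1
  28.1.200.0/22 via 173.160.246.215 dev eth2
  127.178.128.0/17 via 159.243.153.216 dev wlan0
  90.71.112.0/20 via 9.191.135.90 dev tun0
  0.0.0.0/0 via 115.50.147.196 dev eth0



Longest prefix match for 21.44.49.185:
  /8 206.0.0.0: no
  /23 129.215.52.0: no
  /22 28.1.200.0: no
  /17 127.178.128.0: no
  /20 90.71.112.0: no
  /0 0.0.0.0: MATCH
Selected: next-hop 115.50.147.196 via eth0 (matched /0)


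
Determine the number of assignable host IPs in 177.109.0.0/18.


Host bits = 32 - 18 = 14
Total addresses = 2^14 = 16384
Usable = total - 2 (network and broadcast)
Usable hosts: 16382


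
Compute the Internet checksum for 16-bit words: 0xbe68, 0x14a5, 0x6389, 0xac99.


Sum all words (with carry folding):
+ 0xbe68 = 0xbe68
+ 0x14a5 = 0xd30d
+ 0x6389 = 0x3697
+ 0xac99 = 0xe330
One's complement: ~0xe330
Checksum = 0x1ccf


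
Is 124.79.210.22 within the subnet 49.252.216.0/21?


Subnet network: 49.252.216.0
Test IP AND mask: 124.79.208.0
No, 124.79.210.22 is not in 49.252.216.0/21


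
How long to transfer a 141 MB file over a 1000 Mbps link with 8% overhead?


Effective throughput = 1000 * (1 - 8/100) = 920 Mbps
File size in Mb = 141 * 8 = 1128 Mb
Time = 1128 / 920
Time = 1.2261 seconds


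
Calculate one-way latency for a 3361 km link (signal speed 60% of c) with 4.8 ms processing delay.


Speed = 0.6 * 3e5 km/s = 180000 km/s
Propagation delay = 3361 / 180000 = 0.0187 s = 18.6722 ms
Processing delay = 4.8 ms
Total one-way latency = 23.4722 ms


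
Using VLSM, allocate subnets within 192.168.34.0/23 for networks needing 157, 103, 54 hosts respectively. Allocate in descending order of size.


157 hosts -> /24 (254 usable): 192.168.34.0/24
103 hosts -> /25 (126 usable): 192.168.35.0/25
54 hosts -> /26 (62 usable): 192.168.35.128/26
Allocation: 192.168.34.0/24 (157 hosts, 254 usable); 192.168.35.0/25 (103 hosts, 126 usable); 192.168.35.128/26 (54 hosts, 62 usable)


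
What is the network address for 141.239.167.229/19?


IP:   10001101.11101111.10100111.11100101
Mask: 11111111.11111111.11100000.00000000
AND operation:
Net:  10001101.11101111.10100000.00000000
Network: 141.239.160.0/19


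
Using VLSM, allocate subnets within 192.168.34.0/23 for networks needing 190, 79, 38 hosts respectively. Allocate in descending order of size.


190 hosts -> /24 (254 usable): 192.168.34.0/24
79 hosts -> /25 (126 usable): 192.168.35.0/25
38 hosts -> /26 (62 usable): 192.168.35.128/26
Allocation: 192.168.34.0/24 (190 hosts, 254 usable); 192.168.35.0/25 (79 hosts, 126 usable); 192.168.35.128/26 (38 hosts, 62 usable)


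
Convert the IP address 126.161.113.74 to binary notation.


126 = 01111110
161 = 10100001
113 = 01110001
74 = 01001010
Binary: 01111110.10100001.01110001.01001010


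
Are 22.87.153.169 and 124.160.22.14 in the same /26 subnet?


Mask: 255.255.255.192
22.87.153.169 AND mask = 22.87.153.128
124.160.22.14 AND mask = 124.160.22.0
No, different subnets (22.87.153.128 vs 124.160.22.0)


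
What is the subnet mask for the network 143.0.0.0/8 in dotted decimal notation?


/8 means 8 network bits, 24 host bits
Binary: 11111111000000000000000000000000
Mask: 255.0.0.0


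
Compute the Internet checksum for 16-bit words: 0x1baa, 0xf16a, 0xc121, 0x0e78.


Sum all words (with carry folding):
+ 0x1baa = 0x1baa
+ 0xf16a = 0x0d15
+ 0xc121 = 0xce36
+ 0x0e78 = 0xdcae
One's complement: ~0xdcae
Checksum = 0x2351


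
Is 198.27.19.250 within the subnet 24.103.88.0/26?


Subnet network: 24.103.88.0
Test IP AND mask: 198.27.19.192
No, 198.27.19.250 is not in 24.103.88.0/26


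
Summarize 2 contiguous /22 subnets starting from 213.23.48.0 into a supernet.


Original prefix: /22
Number of subnets: 2 = 2^1
New prefix = 22 - 1 = 21
Supernet: 213.23.48.0/21


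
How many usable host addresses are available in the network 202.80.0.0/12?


Host bits = 32 - 12 = 20
Total addresses = 2^20 = 1048576
Usable = total - 2 (network and broadcast)
Usable hosts: 1048574


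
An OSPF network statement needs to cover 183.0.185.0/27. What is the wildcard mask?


Subnet mask: 255.255.255.224
Wildcard = 255.255.255.255 - subnet mask
255 - 255 = 0
255 - 255 = 0
255 - 255 = 0
255 - 224 = 31
Wildcard: 0.0.0.31


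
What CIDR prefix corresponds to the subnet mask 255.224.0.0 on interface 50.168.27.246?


Binary: 11111111.11100000.00000000.00000000
Count leading 1s
Prefix: /11


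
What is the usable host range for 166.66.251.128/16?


Network: 166.66.0.0
Broadcast: 166.66.255.255
First usable = network + 1
Last usable = broadcast - 1
Range: 166.66.0.1 to 166.66.255.254


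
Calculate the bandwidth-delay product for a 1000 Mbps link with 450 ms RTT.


BDP = bandwidth * RTT
= 1000 Mbps * 450 ms
= 1000 * 1e6 * 450 / 1000 bits
= 450000000 bits
= 56250000 bytes
= 54931.6406 KB
BDP = 450000000 bits (56250000 bytes)


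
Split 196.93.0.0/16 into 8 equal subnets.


New prefix = 16 + 3 = 19
Each subnet has 8192 addresses
  196.93.0.0/19
  196.93.32.0/19
  196.93.64.0/19
  196.93.96.0/19
  196.93.128.0/19
  196.93.160.0/19
  196.93.192.0/19
  196.93.224.0/19
Subnets: 196.93.0.0/19, 196.93.32.0/19, 196.93.64.0/19, 196.93.96.0/19, 196.93.128.0/19, 196.93.160.0/19, 196.93.192.0/19, 196.93.224.0/19


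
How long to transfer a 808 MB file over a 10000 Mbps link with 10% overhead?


Effective throughput = 10000 * (1 - 10/100) = 9000 Mbps
File size in Mb = 808 * 8 = 6464 Mb
Time = 6464 / 9000
Time = 0.7182 seconds


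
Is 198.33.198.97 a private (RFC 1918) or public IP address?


RFC 1918 private ranges:
  10.0.0.0/8 (10.0.0.0 - 10.255.255.255)
  172.16.0.0/12 (172.16.0.0 - 172.31.255.255)
  192.168.0.0/16 (192.168.0.0 - 192.168.255.255)
Public (not in any RFC 1918 range)


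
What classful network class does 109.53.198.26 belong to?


First octet: 109
Binary: 01101101
0xxxxxxx -> Class A (1-126)
Class A, default mask 255.0.0.0 (/8)


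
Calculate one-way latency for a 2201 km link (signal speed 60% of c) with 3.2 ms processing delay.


Speed = 0.6 * 3e5 km/s = 180000 km/s
Propagation delay = 2201 / 180000 = 0.0122 s = 12.2278 ms
Processing delay = 3.2 ms
Total one-way latency = 15.4278 ms


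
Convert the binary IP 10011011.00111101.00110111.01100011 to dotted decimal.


10011011 = 155
00111101 = 61
00110111 = 55
01100011 = 99
IP: 155.61.55.99


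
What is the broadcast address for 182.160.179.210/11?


Network: 182.160.0.0/11
Host bits = 21
Set all host bits to 1:
Broadcast: 182.191.255.255


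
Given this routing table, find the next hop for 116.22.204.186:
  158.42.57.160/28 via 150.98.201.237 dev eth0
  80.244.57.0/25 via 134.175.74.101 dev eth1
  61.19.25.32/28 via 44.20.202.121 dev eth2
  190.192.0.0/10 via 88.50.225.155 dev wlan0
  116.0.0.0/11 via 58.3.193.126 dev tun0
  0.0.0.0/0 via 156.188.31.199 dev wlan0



Longest prefix match for 116.22.204.186:
  /28 158.42.57.160: no
  /25 80.244.57.0: no
  /28 61.19.25.32: no
  /10 190.192.0.0: no
  /11 116.0.0.0: MATCH
  /0 0.0.0.0: MATCH
Selected: next-hop 58.3.193.126 via tun0 (matched /11)


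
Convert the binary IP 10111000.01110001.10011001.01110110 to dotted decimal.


10111000 = 184
01110001 = 113
10011001 = 153
01110110 = 118
IP: 184.113.153.118


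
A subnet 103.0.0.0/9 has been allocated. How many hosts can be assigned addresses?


Host bits = 32 - 9 = 23
Total addresses = 2^23 = 8388608
Usable = total - 2 (network and broadcast)
Usable hosts: 8388606


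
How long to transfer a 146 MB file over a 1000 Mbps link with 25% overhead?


Effective throughput = 1000 * (1 - 25/100) = 750 Mbps
File size in Mb = 146 * 8 = 1168 Mb
Time = 1168 / 750
Time = 1.5573 seconds


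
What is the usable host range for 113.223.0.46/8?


Network: 113.0.0.0
Broadcast: 113.255.255.255
First usable = network + 1
Last usable = broadcast - 1
Range: 113.0.0.1 to 113.255.255.254


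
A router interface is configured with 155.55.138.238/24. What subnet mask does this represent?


/24 means 24 network bits, 8 host bits
Binary: 11111111111111111111111100000000
Mask: 255.255.255.0


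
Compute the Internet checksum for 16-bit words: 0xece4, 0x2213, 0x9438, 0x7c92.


Sum all words (with carry folding):
+ 0xece4 = 0xece4
+ 0x2213 = 0x0ef8
+ 0x9438 = 0xa330
+ 0x7c92 = 0x1fc3
One's complement: ~0x1fc3
Checksum = 0xe03c


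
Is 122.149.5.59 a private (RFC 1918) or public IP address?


RFC 1918 private ranges:
  10.0.0.0/8 (10.0.0.0 - 10.255.255.255)
  172.16.0.0/12 (172.16.0.0 - 172.31.255.255)
  192.168.0.0/16 (192.168.0.0 - 192.168.255.255)
Public (not in any RFC 1918 range)


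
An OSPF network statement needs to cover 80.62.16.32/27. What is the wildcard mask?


Subnet mask: 255.255.255.224
Wildcard = 255.255.255.255 - subnet mask
255 - 255 = 0
255 - 255 = 0
255 - 255 = 0
255 - 224 = 31
Wildcard: 0.0.0.31


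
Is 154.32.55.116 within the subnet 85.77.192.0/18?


Subnet network: 85.77.192.0
Test IP AND mask: 154.32.0.0
No, 154.32.55.116 is not in 85.77.192.0/18


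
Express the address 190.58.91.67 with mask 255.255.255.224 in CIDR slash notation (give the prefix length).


Binary: 11111111.11111111.11111111.11100000
Count leading 1s
Prefix: /27


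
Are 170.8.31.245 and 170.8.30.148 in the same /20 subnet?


Mask: 255.255.240.0
170.8.31.245 AND mask = 170.8.16.0
170.8.30.148 AND mask = 170.8.16.0
Yes, same subnet (170.8.16.0)


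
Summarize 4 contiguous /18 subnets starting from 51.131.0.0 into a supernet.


Original prefix: /18
Number of subnets: 4 = 2^2
New prefix = 18 - 2 = 16
Supernet: 51.131.0.0/16


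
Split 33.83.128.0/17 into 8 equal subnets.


New prefix = 17 + 3 = 20
Each subnet has 4096 addresses
  33.83.128.0/20
  33.83.144.0/20
  33.83.160.0/20
  33.83.176.0/20
  33.83.192.0/20
  33.83.208.0/20
  33.83.224.0/20
  33.83.240.0/20
Subnets: 33.83.128.0/20, 33.83.144.0/20, 33.83.160.0/20, 33.83.176.0/20, 33.83.192.0/20, 33.83.208.0/20, 33.83.224.0/20, 33.83.240.0/20


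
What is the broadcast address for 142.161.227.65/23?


Network: 142.161.226.0/23
Host bits = 9
Set all host bits to 1:
Broadcast: 142.161.227.255


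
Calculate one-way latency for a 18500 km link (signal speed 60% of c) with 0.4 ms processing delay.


Speed = 0.6 * 3e5 km/s = 180000 km/s
Propagation delay = 18500 / 180000 = 0.1028 s = 102.7778 ms
Processing delay = 0.4 ms
Total one-way latency = 103.1778 ms


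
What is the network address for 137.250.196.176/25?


IP:   10001001.11111010.11000100.10110000
Mask: 11111111.11111111.11111111.10000000
AND operation:
Net:  10001001.11111010.11000100.10000000
Network: 137.250.196.128/25


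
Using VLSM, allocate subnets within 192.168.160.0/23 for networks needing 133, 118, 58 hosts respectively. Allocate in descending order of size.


133 hosts -> /24 (254 usable): 192.168.160.0/24
118 hosts -> /25 (126 usable): 192.168.161.0/25
58 hosts -> /26 (62 usable): 192.168.161.128/26
Allocation: 192.168.160.0/24 (133 hosts, 254 usable); 192.168.161.0/25 (118 hosts, 126 usable); 192.168.161.128/26 (58 hosts, 62 usable)


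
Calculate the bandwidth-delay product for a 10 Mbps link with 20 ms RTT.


BDP = bandwidth * RTT
= 10 Mbps * 20 ms
= 10 * 1e6 * 20 / 1000 bits
= 200000 bits
= 25000 bytes
= 24.4141 KB
BDP = 200000 bits (25000 bytes)


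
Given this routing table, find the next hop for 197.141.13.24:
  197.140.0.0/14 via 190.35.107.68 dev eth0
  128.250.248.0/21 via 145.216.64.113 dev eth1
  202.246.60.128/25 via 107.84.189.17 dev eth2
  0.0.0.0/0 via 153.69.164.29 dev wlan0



Longest prefix match for 197.141.13.24:
  /14 197.140.0.0: MATCH
  /21 128.250.248.0: no
  /25 202.246.60.128: no
  /0 0.0.0.0: MATCH
Selected: next-hop 190.35.107.68 via eth0 (matched /14)


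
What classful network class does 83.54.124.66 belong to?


First octet: 83
Binary: 01010011
0xxxxxxx -> Class A (1-126)
Class A, default mask 255.0.0.0 (/8)


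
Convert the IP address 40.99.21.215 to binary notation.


40 = 00101000
99 = 01100011
21 = 00010101
215 = 11010111
Binary: 00101000.01100011.00010101.11010111


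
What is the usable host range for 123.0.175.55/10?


Network: 123.0.0.0
Broadcast: 123.63.255.255
First usable = network + 1
Last usable = broadcast - 1
Range: 123.0.0.1 to 123.63.255.254


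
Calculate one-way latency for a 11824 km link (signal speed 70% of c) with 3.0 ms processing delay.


Speed = 0.7 * 3e5 km/s = 210000 km/s
Propagation delay = 11824 / 210000 = 0.0563 s = 56.3048 ms
Processing delay = 3.0 ms
Total one-way latency = 59.3048 ms


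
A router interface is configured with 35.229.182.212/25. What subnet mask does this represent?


/25 means 25 network bits, 7 host bits
Binary: 11111111111111111111111110000000
Mask: 255.255.255.128


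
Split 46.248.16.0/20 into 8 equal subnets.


New prefix = 20 + 3 = 23
Each subnet has 512 addresses
  46.248.16.0/23
  46.248.18.0/23
  46.248.20.0/23
  46.248.22.0/23
  46.248.24.0/23
  46.248.26.0/23
  46.248.28.0/23
  46.248.30.0/23
Subnets: 46.248.16.0/23, 46.248.18.0/23, 46.248.20.0/23, 46.248.22.0/23, 46.248.24.0/23, 46.248.26.0/23, 46.248.28.0/23, 46.248.30.0/23


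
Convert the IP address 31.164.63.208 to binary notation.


31 = 00011111
164 = 10100100
63 = 00111111
208 = 11010000
Binary: 00011111.10100100.00111111.11010000


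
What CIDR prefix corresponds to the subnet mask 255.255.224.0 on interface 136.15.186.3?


Binary: 11111111.11111111.11100000.00000000
Count leading 1s
Prefix: /19


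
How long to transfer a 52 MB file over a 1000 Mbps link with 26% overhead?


Effective throughput = 1000 * (1 - 26/100) = 740 Mbps
File size in Mb = 52 * 8 = 416 Mb
Time = 416 / 740
Time = 0.5622 seconds


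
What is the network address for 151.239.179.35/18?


IP:   10010111.11101111.10110011.00100011
Mask: 11111111.11111111.11000000.00000000
AND operation:
Net:  10010111.11101111.10000000.00000000
Network: 151.239.128.0/18


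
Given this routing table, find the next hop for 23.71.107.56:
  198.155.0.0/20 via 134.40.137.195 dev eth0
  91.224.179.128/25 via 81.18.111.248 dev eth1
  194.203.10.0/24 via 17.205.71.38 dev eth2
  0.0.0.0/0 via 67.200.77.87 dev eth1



Longest prefix match for 23.71.107.56:
  /20 198.155.0.0: no
  /25 91.224.179.128: no
  /24 194.203.10.0: no
  /0 0.0.0.0: MATCH
Selected: next-hop 67.200.77.87 via eth1 (matched /0)


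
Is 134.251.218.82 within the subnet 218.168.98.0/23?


Subnet network: 218.168.98.0
Test IP AND mask: 134.251.218.0
No, 134.251.218.82 is not in 218.168.98.0/23


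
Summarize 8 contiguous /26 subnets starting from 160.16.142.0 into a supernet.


Original prefix: /26
Number of subnets: 8 = 2^3
New prefix = 26 - 3 = 23
Supernet: 160.16.142.0/23


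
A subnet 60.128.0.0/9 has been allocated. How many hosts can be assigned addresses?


Host bits = 32 - 9 = 23
Total addresses = 2^23 = 8388608
Usable = total - 2 (network and broadcast)
Usable hosts: 8388606


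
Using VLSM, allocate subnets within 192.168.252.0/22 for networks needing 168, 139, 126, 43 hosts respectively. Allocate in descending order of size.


168 hosts -> /24 (254 usable): 192.168.252.0/24
139 hosts -> /24 (254 usable): 192.168.253.0/24
126 hosts -> /25 (126 usable): 192.168.254.0/25
43 hosts -> /26 (62 usable): 192.168.254.128/26
Allocation: 192.168.252.0/24 (168 hosts, 254 usable); 192.168.253.0/24 (139 hosts, 254 usable); 192.168.254.0/25 (126 hosts, 126 usable); 192.168.254.128/26 (43 hosts, 62 usable)


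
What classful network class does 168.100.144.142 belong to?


First octet: 168
Binary: 10101000
10xxxxxx -> Class B (128-191)
Class B, default mask 255.255.0.0 (/16)


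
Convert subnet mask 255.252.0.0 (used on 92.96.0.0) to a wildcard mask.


Subnet mask: 255.252.0.0
Wildcard = 255.255.255.255 - subnet mask
255 - 255 = 0
255 - 252 = 3
255 - 0 = 255
255 - 0 = 255
Wildcard: 0.3.255.255


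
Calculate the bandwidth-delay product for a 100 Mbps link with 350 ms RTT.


BDP = bandwidth * RTT
= 100 Mbps * 350 ms
= 100 * 1e6 * 350 / 1000 bits
= 35000000 bits
= 4375000 bytes
= 4272.4609 KB
BDP = 35000000 bits (4375000 bytes)


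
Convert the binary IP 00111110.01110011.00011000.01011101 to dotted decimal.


00111110 = 62
01110011 = 115
00011000 = 24
01011101 = 93
IP: 62.115.24.93


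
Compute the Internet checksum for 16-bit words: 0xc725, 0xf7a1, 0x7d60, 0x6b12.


Sum all words (with carry folding):
+ 0xc725 = 0xc725
+ 0xf7a1 = 0xbec7
+ 0x7d60 = 0x3c28
+ 0x6b12 = 0xa73a
One's complement: ~0xa73a
Checksum = 0x58c5


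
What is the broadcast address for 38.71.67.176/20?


Network: 38.71.64.0/20
Host bits = 12
Set all host bits to 1:
Broadcast: 38.71.79.255


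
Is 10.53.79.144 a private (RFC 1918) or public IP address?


RFC 1918 private ranges:
  10.0.0.0/8 (10.0.0.0 - 10.255.255.255)
  172.16.0.0/12 (172.16.0.0 - 172.31.255.255)
  192.168.0.0/16 (192.168.0.0 - 192.168.255.255)
Private (in 10.0.0.0/8)


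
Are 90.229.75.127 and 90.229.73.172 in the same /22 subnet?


Mask: 255.255.252.0
90.229.75.127 AND mask = 90.229.72.0
90.229.73.172 AND mask = 90.229.72.0
Yes, same subnet (90.229.72.0)


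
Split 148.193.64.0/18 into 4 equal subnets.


New prefix = 18 + 2 = 20
Each subnet has 4096 addresses
  148.193.64.0/20
  148.193.80.0/20
  148.193.96.0/20
  148.193.112.0/20
Subnets: 148.193.64.0/20, 148.193.80.0/20, 148.193.96.0/20, 148.193.112.0/20


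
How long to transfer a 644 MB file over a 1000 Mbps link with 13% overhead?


Effective throughput = 1000 * (1 - 13/100) = 870 Mbps
File size in Mb = 644 * 8 = 5152 Mb
Time = 5152 / 870
Time = 5.9218 seconds


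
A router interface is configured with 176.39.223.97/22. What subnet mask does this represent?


/22 means 22 network bits, 10 host bits
Binary: 11111111111111111111110000000000
Mask: 255.255.252.0


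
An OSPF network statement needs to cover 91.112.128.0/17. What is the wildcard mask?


Subnet mask: 255.255.128.0
Wildcard = 255.255.255.255 - subnet mask
255 - 255 = 0
255 - 255 = 0
255 - 128 = 127
255 - 0 = 255
Wildcard: 0.0.127.255


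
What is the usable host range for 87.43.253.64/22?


Network: 87.43.252.0
Broadcast: 87.43.255.255
First usable = network + 1
Last usable = broadcast - 1
Range: 87.43.252.1 to 87.43.255.254


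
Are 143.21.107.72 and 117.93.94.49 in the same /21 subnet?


Mask: 255.255.248.0
143.21.107.72 AND mask = 143.21.104.0
117.93.94.49 AND mask = 117.93.88.0
No, different subnets (143.21.104.0 vs 117.93.88.0)


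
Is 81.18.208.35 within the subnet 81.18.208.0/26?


Subnet network: 81.18.208.0
Test IP AND mask: 81.18.208.0
Yes, 81.18.208.35 is in 81.18.208.0/26


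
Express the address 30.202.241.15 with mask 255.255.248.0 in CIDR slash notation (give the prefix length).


Binary: 11111111.11111111.11111000.00000000
Count leading 1s
Prefix: /21


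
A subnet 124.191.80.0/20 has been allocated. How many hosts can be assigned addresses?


Host bits = 32 - 20 = 12
Total addresses = 2^12 = 4096
Usable = total - 2 (network and broadcast)
Usable hosts: 4094


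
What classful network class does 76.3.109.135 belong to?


First octet: 76
Binary: 01001100
0xxxxxxx -> Class A (1-126)
Class A, default mask 255.0.0.0 (/8)


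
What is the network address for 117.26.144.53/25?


IP:   01110101.00011010.10010000.00110101
Mask: 11111111.11111111.11111111.10000000
AND operation:
Net:  01110101.00011010.10010000.00000000
Network: 117.26.144.0/25


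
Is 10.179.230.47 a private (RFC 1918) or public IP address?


RFC 1918 private ranges:
  10.0.0.0/8 (10.0.0.0 - 10.255.255.255)
  172.16.0.0/12 (172.16.0.0 - 172.31.255.255)
  192.168.0.0/16 (192.168.0.0 - 192.168.255.255)
Private (in 10.0.0.0/8)


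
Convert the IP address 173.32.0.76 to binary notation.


173 = 10101101
32 = 00100000
0 = 00000000
76 = 01001100
Binary: 10101101.00100000.00000000.01001100


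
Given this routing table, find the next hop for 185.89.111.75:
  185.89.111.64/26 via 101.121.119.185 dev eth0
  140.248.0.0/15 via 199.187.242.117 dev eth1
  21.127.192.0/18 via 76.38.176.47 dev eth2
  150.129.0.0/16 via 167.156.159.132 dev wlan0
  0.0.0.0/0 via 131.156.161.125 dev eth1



Longest prefix match for 185.89.111.75:
  /26 185.89.111.64: MATCH
  /15 140.248.0.0: no
  /18 21.127.192.0: no
  /16 150.129.0.0: no
  /0 0.0.0.0: MATCH
Selected: next-hop 101.121.119.185 via eth0 (matched /26)


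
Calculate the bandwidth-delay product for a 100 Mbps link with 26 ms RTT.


BDP = bandwidth * RTT
= 100 Mbps * 26 ms
= 100 * 1e6 * 26 / 1000 bits
= 2600000 bits
= 325000 bytes
= 317.3828 KB
BDP = 2600000 bits (325000 bytes)


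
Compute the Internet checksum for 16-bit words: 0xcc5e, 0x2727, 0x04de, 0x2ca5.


Sum all words (with carry folding):
+ 0xcc5e = 0xcc5e
+ 0x2727 = 0xf385
+ 0x04de = 0xf863
+ 0x2ca5 = 0x2509
One's complement: ~0x2509
Checksum = 0xdaf6


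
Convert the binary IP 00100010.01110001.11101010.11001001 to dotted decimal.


00100010 = 34
01110001 = 113
11101010 = 234
11001001 = 201
IP: 34.113.234.201


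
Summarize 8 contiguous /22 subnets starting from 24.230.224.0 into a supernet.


Original prefix: /22
Number of subnets: 8 = 2^3
New prefix = 22 - 3 = 19
Supernet: 24.230.224.0/19


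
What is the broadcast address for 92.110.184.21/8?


Network: 92.0.0.0/8
Host bits = 24
Set all host bits to 1:
Broadcast: 92.255.255.255


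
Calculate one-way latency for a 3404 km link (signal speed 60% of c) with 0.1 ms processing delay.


Speed = 0.6 * 3e5 km/s = 180000 km/s
Propagation delay = 3404 / 180000 = 0.0189 s = 18.9111 ms
Processing delay = 0.1 ms
Total one-way latency = 19.0111 ms


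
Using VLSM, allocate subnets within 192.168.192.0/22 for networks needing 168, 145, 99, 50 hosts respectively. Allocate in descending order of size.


168 hosts -> /24 (254 usable): 192.168.192.0/24
145 hosts -> /24 (254 usable): 192.168.193.0/24
99 hosts -> /25 (126 usable): 192.168.194.0/25
50 hosts -> /26 (62 usable): 192.168.194.128/26
Allocation: 192.168.192.0/24 (168 hosts, 254 usable); 192.168.193.0/24 (145 hosts, 254 usable); 192.168.194.0/25 (99 hosts, 126 usable); 192.168.194.128/26 (50 hosts, 62 usable)


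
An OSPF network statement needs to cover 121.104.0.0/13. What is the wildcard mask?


Subnet mask: 255.248.0.0
Wildcard = 255.255.255.255 - subnet mask
255 - 255 = 0
255 - 248 = 7
255 - 0 = 255
255 - 0 = 255
Wildcard: 0.7.255.255


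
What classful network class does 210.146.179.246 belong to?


First octet: 210
Binary: 11010010
110xxxxx -> Class C (192-223)
Class C, default mask 255.255.255.0 (/24)


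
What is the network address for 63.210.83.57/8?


IP:   00111111.11010010.01010011.00111001
Mask: 11111111.00000000.00000000.00000000
AND operation:
Net:  00111111.00000000.00000000.00000000
Network: 63.0.0.0/8


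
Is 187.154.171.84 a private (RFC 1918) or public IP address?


RFC 1918 private ranges:
  10.0.0.0/8 (10.0.0.0 - 10.255.255.255)
  172.16.0.0/12 (172.16.0.0 - 172.31.255.255)
  192.168.0.0/16 (192.168.0.0 - 192.168.255.255)
Public (not in any RFC 1918 range)


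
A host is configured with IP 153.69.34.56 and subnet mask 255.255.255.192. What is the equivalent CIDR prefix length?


Binary: 11111111.11111111.11111111.11000000
Count leading 1s
Prefix: /26


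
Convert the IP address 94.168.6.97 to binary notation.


94 = 01011110
168 = 10101000
6 = 00000110
97 = 01100001
Binary: 01011110.10101000.00000110.01100001


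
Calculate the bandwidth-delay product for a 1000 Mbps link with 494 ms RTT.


BDP = bandwidth * RTT
= 1000 Mbps * 494 ms
= 1000 * 1e6 * 494 / 1000 bits
= 494000000 bits
= 61750000 bytes
= 60302.7344 KB
BDP = 494000000 bits (61750000 bytes)


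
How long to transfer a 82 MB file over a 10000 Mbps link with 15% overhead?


Effective throughput = 10000 * (1 - 15/100) = 8500 Mbps
File size in Mb = 82 * 8 = 656 Mb
Time = 656 / 8500
Time = 0.0772 seconds


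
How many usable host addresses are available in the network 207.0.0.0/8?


Host bits = 32 - 8 = 24
Total addresses = 2^24 = 16777216
Usable = total - 2 (network and broadcast)
Usable hosts: 16777214


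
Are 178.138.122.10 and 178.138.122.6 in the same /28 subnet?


Mask: 255.255.255.240
178.138.122.10 AND mask = 178.138.122.0
178.138.122.6 AND mask = 178.138.122.0
Yes, same subnet (178.138.122.0)


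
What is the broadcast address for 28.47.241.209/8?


Network: 28.0.0.0/8
Host bits = 24
Set all host bits to 1:
Broadcast: 28.255.255.255


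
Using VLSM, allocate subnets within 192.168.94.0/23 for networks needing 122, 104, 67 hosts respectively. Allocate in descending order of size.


122 hosts -> /25 (126 usable): 192.168.94.0/25
104 hosts -> /25 (126 usable): 192.168.94.128/25
67 hosts -> /25 (126 usable): 192.168.95.0/25
Allocation: 192.168.94.0/25 (122 hosts, 126 usable); 192.168.94.128/25 (104 hosts, 126 usable); 192.168.95.0/25 (67 hosts, 126 usable)


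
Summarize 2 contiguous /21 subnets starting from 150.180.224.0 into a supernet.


Original prefix: /21
Number of subnets: 2 = 2^1
New prefix = 21 - 1 = 20
Supernet: 150.180.224.0/20


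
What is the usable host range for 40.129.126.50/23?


Network: 40.129.126.0
Broadcast: 40.129.127.255
First usable = network + 1
Last usable = broadcast - 1
Range: 40.129.126.1 to 40.129.127.254


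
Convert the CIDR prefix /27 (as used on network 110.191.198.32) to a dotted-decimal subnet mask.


/27 means 27 network bits, 5 host bits
Binary: 11111111111111111111111111100000
Mask: 255.255.255.224


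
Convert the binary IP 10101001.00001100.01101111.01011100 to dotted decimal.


10101001 = 169
00001100 = 12
01101111 = 111
01011100 = 92
IP: 169.12.111.92


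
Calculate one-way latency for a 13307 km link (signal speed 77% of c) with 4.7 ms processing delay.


Speed = 0.77 * 3e5 km/s = 231000 km/s
Propagation delay = 13307 / 231000 = 0.0576 s = 57.6061 ms
Processing delay = 4.7 ms
Total one-way latency = 62.3061 ms


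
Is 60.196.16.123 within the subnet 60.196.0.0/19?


Subnet network: 60.196.0.0
Test IP AND mask: 60.196.0.0
Yes, 60.196.16.123 is in 60.196.0.0/19


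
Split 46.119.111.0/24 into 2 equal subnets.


New prefix = 24 + 1 = 25
Each subnet has 128 addresses
  46.119.111.0/25
  46.119.111.128/25
Subnets: 46.119.111.0/25, 46.119.111.128/25


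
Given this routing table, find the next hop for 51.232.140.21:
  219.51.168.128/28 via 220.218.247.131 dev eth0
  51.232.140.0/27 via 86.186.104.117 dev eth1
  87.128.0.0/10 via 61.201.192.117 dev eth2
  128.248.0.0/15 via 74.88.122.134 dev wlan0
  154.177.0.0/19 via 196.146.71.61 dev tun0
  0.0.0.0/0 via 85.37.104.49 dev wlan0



Longest prefix match for 51.232.140.21:
  /28 219.51.168.128: no
  /27 51.232.140.0: MATCH
  /10 87.128.0.0: no
  /15 128.248.0.0: no
  /19 154.177.0.0: no
  /0 0.0.0.0: MATCH
Selected: next-hop 86.186.104.117 via eth1 (matched /27)


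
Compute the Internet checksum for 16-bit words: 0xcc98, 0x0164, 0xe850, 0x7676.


Sum all words (with carry folding):
+ 0xcc98 = 0xcc98
+ 0x0164 = 0xcdfc
+ 0xe850 = 0xb64d
+ 0x7676 = 0x2cc4
One's complement: ~0x2cc4
Checksum = 0xd33b


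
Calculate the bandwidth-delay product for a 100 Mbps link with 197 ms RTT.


BDP = bandwidth * RTT
= 100 Mbps * 197 ms
= 100 * 1e6 * 197 / 1000 bits
= 19700000 bits
= 2462500 bytes
= 2404.7852 KB
BDP = 19700000 bits (2462500 bytes)


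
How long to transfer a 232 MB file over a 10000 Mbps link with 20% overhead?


Effective throughput = 10000 * (1 - 20/100) = 8000 Mbps
File size in Mb = 232 * 8 = 1856 Mb
Time = 1856 / 8000
Time = 0.232 seconds


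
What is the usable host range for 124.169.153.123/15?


Network: 124.168.0.0
Broadcast: 124.169.255.255
First usable = network + 1
Last usable = broadcast - 1
Range: 124.168.0.1 to 124.169.255.254


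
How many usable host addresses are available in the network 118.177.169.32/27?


Host bits = 32 - 27 = 5
Total addresses = 2^5 = 32
Usable = total - 2 (network and broadcast)
Usable hosts: 30


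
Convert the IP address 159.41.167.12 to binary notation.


159 = 10011111
41 = 00101001
167 = 10100111
12 = 00001100
Binary: 10011111.00101001.10100111.00001100


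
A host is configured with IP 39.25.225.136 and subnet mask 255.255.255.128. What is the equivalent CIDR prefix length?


Binary: 11111111.11111111.11111111.10000000
Count leading 1s
Prefix: /25


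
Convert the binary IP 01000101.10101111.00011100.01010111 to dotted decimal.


01000101 = 69
10101111 = 175
00011100 = 28
01010111 = 87
IP: 69.175.28.87


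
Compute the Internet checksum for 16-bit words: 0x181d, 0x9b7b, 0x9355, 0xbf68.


Sum all words (with carry folding):
+ 0x181d = 0x181d
+ 0x9b7b = 0xb398
+ 0x9355 = 0x46ee
+ 0xbf68 = 0x0657
One's complement: ~0x0657
Checksum = 0xf9a8


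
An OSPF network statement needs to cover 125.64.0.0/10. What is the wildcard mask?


Subnet mask: 255.192.0.0
Wildcard = 255.255.255.255 - subnet mask
255 - 255 = 0
255 - 192 = 63
255 - 0 = 255
255 - 0 = 255
Wildcard: 0.63.255.255


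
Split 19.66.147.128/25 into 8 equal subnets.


New prefix = 25 + 3 = 28
Each subnet has 16 addresses
  19.66.147.128/28
  19.66.147.144/28
  19.66.147.160/28
  19.66.147.176/28
  19.66.147.192/28
  19.66.147.208/28
  19.66.147.224/28
  19.66.147.240/28
Subnets: 19.66.147.128/28, 19.66.147.144/28, 19.66.147.160/28, 19.66.147.176/28, 19.66.147.192/28, 19.66.147.208/28, 19.66.147.224/28, 19.66.147.240/28


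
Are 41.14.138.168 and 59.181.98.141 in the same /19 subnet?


Mask: 255.255.224.0
41.14.138.168 AND mask = 41.14.128.0
59.181.98.141 AND mask = 59.181.96.0
No, different subnets (41.14.128.0 vs 59.181.96.0)


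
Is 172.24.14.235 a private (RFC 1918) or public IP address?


RFC 1918 private ranges:
  10.0.0.0/8 (10.0.0.0 - 10.255.255.255)
  172.16.0.0/12 (172.16.0.0 - 172.31.255.255)
  192.168.0.0/16 (192.168.0.0 - 192.168.255.255)
Private (in 172.16.0.0/12)


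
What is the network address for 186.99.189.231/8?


IP:   10111010.01100011.10111101.11100111
Mask: 11111111.00000000.00000000.00000000
AND operation:
Net:  10111010.00000000.00000000.00000000
Network: 186.0.0.0/8


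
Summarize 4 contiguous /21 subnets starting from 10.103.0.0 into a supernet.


Original prefix: /21
Number of subnets: 4 = 2^2
New prefix = 21 - 2 = 19
Supernet: 10.103.0.0/19


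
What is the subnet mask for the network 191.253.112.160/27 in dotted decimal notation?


/27 means 27 network bits, 5 host bits
Binary: 11111111111111111111111111100000
Mask: 255.255.255.224


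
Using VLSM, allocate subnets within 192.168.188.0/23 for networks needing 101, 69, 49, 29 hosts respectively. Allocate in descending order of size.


101 hosts -> /25 (126 usable): 192.168.188.0/25
69 hosts -> /25 (126 usable): 192.168.188.128/25
49 hosts -> /26 (62 usable): 192.168.189.0/26
29 hosts -> /27 (30 usable): 192.168.189.64/27
Allocation: 192.168.188.0/25 (101 hosts, 126 usable); 192.168.188.128/25 (69 hosts, 126 usable); 192.168.189.0/26 (49 hosts, 62 usable); 192.168.189.64/27 (29 hosts, 30 usable)


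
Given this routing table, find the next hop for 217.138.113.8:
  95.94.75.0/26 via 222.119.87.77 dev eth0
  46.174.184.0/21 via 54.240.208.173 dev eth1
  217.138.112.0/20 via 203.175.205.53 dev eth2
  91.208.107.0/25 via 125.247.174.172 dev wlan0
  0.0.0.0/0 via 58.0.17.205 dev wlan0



Longest prefix match for 217.138.113.8:
  /26 95.94.75.0: no
  /21 46.174.184.0: no
  /20 217.138.112.0: MATCH
  /25 91.208.107.0: no
  /0 0.0.0.0: MATCH
Selected: next-hop 203.175.205.53 via eth2 (matched /20)


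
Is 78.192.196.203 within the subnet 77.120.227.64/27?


Subnet network: 77.120.227.64
Test IP AND mask: 78.192.196.192
No, 78.192.196.203 is not in 77.120.227.64/27


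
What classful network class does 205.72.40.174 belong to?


First octet: 205
Binary: 11001101
110xxxxx -> Class C (192-223)
Class C, default mask 255.255.255.0 (/24)


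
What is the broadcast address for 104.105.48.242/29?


Network: 104.105.48.240/29
Host bits = 3
Set all host bits to 1:
Broadcast: 104.105.48.247


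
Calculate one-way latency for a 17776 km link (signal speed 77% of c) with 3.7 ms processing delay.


Speed = 0.77 * 3e5 km/s = 231000 km/s
Propagation delay = 17776 / 231000 = 0.077 s = 76.9524 ms
Processing delay = 3.7 ms
Total one-way latency = 80.6524 ms


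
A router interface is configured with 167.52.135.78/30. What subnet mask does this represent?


/30 means 30 network bits, 2 host bits
Binary: 11111111111111111111111111111100
Mask: 255.255.255.252


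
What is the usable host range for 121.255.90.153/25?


Network: 121.255.90.128
Broadcast: 121.255.90.255
First usable = network + 1
Last usable = broadcast - 1
Range: 121.255.90.129 to 121.255.90.254
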